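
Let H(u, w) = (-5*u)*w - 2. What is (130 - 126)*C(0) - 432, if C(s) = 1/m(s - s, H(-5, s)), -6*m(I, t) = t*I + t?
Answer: -420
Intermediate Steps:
H(u, w) = -2 - 5*u*w (H(u, w) = -5*u*w - 2 = -2 - 5*u*w)
m(I, t) = -t/6 - I*t/6 (m(I, t) = -(t*I + t)/6 = -(I*t + t)/6 = -(t + I*t)/6 = -t/6 - I*t/6)
C(s) = 1/(⅓ - 25*s/6) (C(s) = 1/(-(-2 - 5*(-5)*s)*(1 + (s - s))/6) = 1/(-(-2 + 25*s)*(1 + 0)/6) = 1/(-⅙*(-2 + 25*s)*1) = 1/(⅓ - 25*s/6))
(130 - 126)*C(0) - 432 = (130 - 126)*(-6/(-2 + 25*0)) - 432 = 4*(-6/(-2 + 0)) - 432 = 4*(-6/(-2)) - 432 = 4*(-6*(-½)) - 432 = 4*3 - 432 = 12 - 432 = -420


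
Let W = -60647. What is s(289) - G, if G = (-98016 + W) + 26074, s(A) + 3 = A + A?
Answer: 133164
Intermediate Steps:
s(A) = -3 + 2*A (s(A) = -3 + (A + A) = -3 + 2*A)
G = -132589 (G = (-98016 - 60647) + 26074 = -158663 + 26074 = -132589)
s(289) - G = (-3 + 2*289) - 1*(-132589) = (-3 + 578) + 132589 = 575 + 132589 = 133164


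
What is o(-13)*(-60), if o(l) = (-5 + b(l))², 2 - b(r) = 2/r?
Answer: -82140/169 ≈ -486.04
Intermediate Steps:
b(r) = 2 - 2/r
o(l) = (-3 - 2/l)² (o(l) = (-5 + (2 - 2/l))² = (-3 - 2/l)²)
o(-13)*(-60) = ((2 + 3*(-13))²/(-13)²)*(-60) = ((2 - 39)²/169)*(-60) = ((1/169)*(-37)²)*(-60) = ((1/169)*1369)*(-60) = (1369/169)*(-60) = -82140/169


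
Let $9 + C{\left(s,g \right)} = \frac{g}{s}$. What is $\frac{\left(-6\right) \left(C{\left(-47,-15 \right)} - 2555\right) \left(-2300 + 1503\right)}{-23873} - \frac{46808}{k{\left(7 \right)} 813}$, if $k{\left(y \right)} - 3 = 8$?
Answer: $\frac{5100414447970}{10034323233} \approx 508.3$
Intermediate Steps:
$k{\left(y \right)} = 11$ ($k{\left(y \right)} = 3 + 8 = 11$)
$C{\left(s,g \right)} = -9 + \frac{g}{s}$
$\frac{\left(-6\right) \left(C{\left(-47,-15 \right)} - 2555\right) \left(-2300 + 1503\right)}{-23873} - \frac{46808}{k{\left(7 \right)} 813} = \frac{\left(-6\right) \left(\left(-9 - \frac{15}{-47}\right) - 2555\right) \left(-2300 + 1503\right)}{-23873} - \frac{46808}{11 \cdot 813} = - 6 \left(\left(-9 - - \frac{15}{47}\right) - 2555\right) \left(-797\right) \left(- \frac{1}{23873}\right) - \frac{46808}{8943} = - 6 \left(\left(-9 + \frac{15}{47}\right) - 2555\right) \left(-797\right) \left(- \frac{1}{23873}\right) - \frac{46808}{8943} = - 6 \left(- \frac{408}{47} - 2555\right) \left(-797\right) \left(- \frac{1}{23873}\right) - \frac{46808}{8943} = - 6 \left(\left(- \frac{120493}{47}\right) \left(-797\right)\right) \left(- \frac{1}{23873}\right) - \frac{46808}{8943} = \left(-6\right) \frac{96032921}{47} \left(- \frac{1}{23873}\right) - \frac{46808}{8943} = \left(- \frac{576197526}{47}\right) \left(- \frac{1}{23873}\right) - \frac{46808}{8943} = \frac{576197526}{1122031} - \frac{46808}{8943} = \frac{5100414447970}{10034323233}$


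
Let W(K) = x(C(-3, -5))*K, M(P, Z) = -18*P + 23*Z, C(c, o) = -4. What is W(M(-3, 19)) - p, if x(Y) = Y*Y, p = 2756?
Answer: 5100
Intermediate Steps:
x(Y) = Y²
W(K) = 16*K (W(K) = (-4)²*K = 16*K)
W(M(-3, 19)) - p = 16*(-18*(-3) + 23*19) - 1*2756 = 16*(54 + 437) - 2756 = 16*491 - 2756 = 7856 - 2756 = 5100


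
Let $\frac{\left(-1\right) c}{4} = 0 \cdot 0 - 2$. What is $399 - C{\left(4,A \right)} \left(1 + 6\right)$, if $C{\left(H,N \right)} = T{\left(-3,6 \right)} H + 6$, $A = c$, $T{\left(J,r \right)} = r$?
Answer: $189$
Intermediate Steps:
$c = 8$ ($c = - 4 \left(0 \cdot 0 - 2\right) = - 4 \left(0 - 2\right) = \left(-4\right) \left(-2\right) = 8$)
$A = 8$
$C{\left(H,N \right)} = 6 + 6 H$ ($C{\left(H,N \right)} = 6 H + 6 = 6 + 6 H$)
$399 - C{\left(4,A \right)} \left(1 + 6\right) = 399 - \left(6 + 6 \cdot 4\right) \left(1 + 6\right) = 399 - \left(6 + 24\right) 7 = 399 - 30 \cdot 7 = 399 - 210 = 189$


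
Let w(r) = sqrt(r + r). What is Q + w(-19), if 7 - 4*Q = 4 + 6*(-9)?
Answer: 57/4 + I*sqrt(38) ≈ 14.25 + 6.1644*I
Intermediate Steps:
Q = 57/4 (Q = 7/4 - (4 + 6*(-9))/4 = 7/4 - (4 - 54)/4 = 7/4 - 1/4*(-50) = 7/4 + 25/2 = 57/4 ≈ 14.250)
w(r) = sqrt(2)*sqrt(r) (w(r) = sqrt(2*r) = sqrt(2)*sqrt(r))
Q + w(-19) = 57/4 + sqrt(2)*sqrt(-19) = 57/4 + sqrt(2)*(I*sqrt(19)) = 57/4 + I*sqrt(38)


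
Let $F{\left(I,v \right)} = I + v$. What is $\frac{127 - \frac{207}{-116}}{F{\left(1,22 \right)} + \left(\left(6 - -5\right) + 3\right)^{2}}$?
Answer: $\frac{14939}{25404} \approx 0.58806$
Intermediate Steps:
$\frac{127 - \frac{207}{-116}}{F{\left(1,22 \right)} + \left(\left(6 - -5\right) + 3\right)^{2}} = \frac{127 - \frac{207}{-116}}{\left(1 + 22\right) + \left(\left(6 - -5\right) + 3\right)^{2}} = \frac{127 - - \frac{207}{116}}{23 + \left(\left(6 + 5\right) + 3\right)^{2}} = \frac{127 + \frac{207}{116}}{23 + \left(11 + 3\right)^{2}} = \frac{14939}{116 \left(23 + 14^{2}\right)} = \frac{14939}{116 \left(23 + 196\right)} = \frac{14939}{116 \cdot 219} = \frac{14939}{116} \cdot \frac{1}{219} = \frac{14939}{25404}$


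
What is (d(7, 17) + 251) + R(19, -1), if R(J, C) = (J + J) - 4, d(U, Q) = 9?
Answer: 294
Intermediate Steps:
R(J, C) = -4 + 2*J (R(J, C) = 2*J - 4 = -4 + 2*J)
(d(7, 17) + 251) + R(19, -1) = (9 + 251) + (-4 + 2*19) = 260 + (-4 + 38) = 260 + 34 = 294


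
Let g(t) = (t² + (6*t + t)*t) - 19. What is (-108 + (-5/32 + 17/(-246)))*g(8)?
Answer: -210005675/3936 ≈ -53355.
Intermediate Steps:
g(t) = -19 + 8*t² (g(t) = (t² + (7*t)*t) - 19 = (t² + 7*t²) - 19 = 8*t² - 19 = -19 + 8*t²)
(-108 + (-5/32 + 17/(-246)))*g(8) = (-108 + (-5/32 + 17/(-246)))*(-19 + 8*8²) = (-108 + (-5*1/32 + 17*(-1/246)))*(-19 + 8*64) = (-108 + (-5/32 - 17/246))*(-19 + 512) = (-108 - 887/3936)*493 = -425975/3936*493 = -210005675/3936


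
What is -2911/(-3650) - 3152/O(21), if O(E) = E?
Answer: -11443669/76650 ≈ -149.30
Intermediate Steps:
-2911/(-3650) - 3152/O(21) = -2911/(-3650) - 3152/21 = -2911*(-1/3650) - 3152*1/21 = 2911/3650 - 3152/21 = -11443669/76650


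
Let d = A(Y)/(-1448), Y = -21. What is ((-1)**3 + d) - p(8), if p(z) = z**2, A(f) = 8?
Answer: -11766/181 ≈ -65.005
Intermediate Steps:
d = -1/181 (d = 8/(-1448) = 8*(-1/1448) = -1/181 ≈ -0.0055249)
((-1)**3 + d) - p(8) = ((-1)**3 - 1/181) - 1*8**2 = (-1 - 1/181) - 1*64 = -182/181 - 64 = -11766/181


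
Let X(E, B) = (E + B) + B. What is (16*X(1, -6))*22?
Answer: -3872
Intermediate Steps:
X(E, B) = E + 2*B (X(E, B) = (B + E) + B = E + 2*B)
(16*X(1, -6))*22 = (16*(1 + 2*(-6)))*22 = (16*(1 - 12))*22 = (16*(-11))*22 = -176*22 = -3872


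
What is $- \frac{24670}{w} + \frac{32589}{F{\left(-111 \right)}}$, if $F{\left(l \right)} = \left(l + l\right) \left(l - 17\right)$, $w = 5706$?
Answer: $- \frac{85844981}{27023616} \approx -3.1767$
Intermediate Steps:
$F{\left(l \right)} = 2 l \left(-17 + l\right)$
$- \frac{24670}{w} + \frac{32589}{F{\left(-111 \right)}} = - \frac{24670}{5706} + \frac{32589}{2 \left(-111\right) \left(-17 - 111\right)} = \left(-24670\right) \frac{1}{5706} + \frac{32589}{2 \left(-111\right) \left(-128\right)} = - \frac{12335}{2853} + \frac{32589}{28416} = - \frac{12335}{2853} + 32589 \cdot \frac{1}{28416} = - \frac{12335}{2853} + \frac{10863}{9472} = - \frac{85844981}{27023616}$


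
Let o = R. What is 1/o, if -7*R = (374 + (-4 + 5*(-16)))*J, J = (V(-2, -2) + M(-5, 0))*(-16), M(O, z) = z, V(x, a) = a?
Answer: -7/9280 ≈ -0.00075431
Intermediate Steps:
J = 32 (J = (-2 + 0)*(-16) = -2*(-16) = 32)
R = -9280/7 (R = -(374 + (-4 + 5*(-16)))*32/7 = -(374 + (-4 - 80))*32/7 = -(374 - 84)*32/7 = -290*32/7 = -⅐*9280 = -9280/7 ≈ -1325.7)
o = -9280/7 ≈ -1325.7
1/o = 1/(-9280/7) = -7/9280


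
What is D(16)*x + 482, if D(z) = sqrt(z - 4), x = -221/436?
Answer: 482 - 221*sqrt(3)/218 ≈ 480.24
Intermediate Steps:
x = -221/436 (x = -221*1/436 = -221/436 ≈ -0.50688)
D(z) = sqrt(-4 + z)
D(16)*x + 482 = sqrt(-4 + 16)*(-221/436) + 482 = sqrt(12)*(-221/436) + 482 = (2*sqrt(3))*(-221/436) + 482 = -221*sqrt(3)/218 + 482 = 482 - 221*sqrt(3)/218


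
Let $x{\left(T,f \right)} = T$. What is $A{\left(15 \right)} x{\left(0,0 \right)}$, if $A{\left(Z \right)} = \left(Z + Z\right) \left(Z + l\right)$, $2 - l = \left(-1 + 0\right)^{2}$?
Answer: $0$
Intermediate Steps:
$l = 1$ ($l = 2 - \left(-1 + 0\right)^{2} = 2 - \left(-1\right)^{2} = 2 - 1 = 1$)
$A{\left(Z \right)} = 2 Z \left(1 + Z\right)$ ($A{\left(Z \right)} = \left(Z + Z\right) \left(Z + 1\right) = 2 Z \left(1 + Z\right)$)
$A{\left(15 \right)} x{\left(0,0 \right)} = 2 \cdot 15 \left(1 + 15\right) 0 = 2 \cdot 15 \cdot 16 \cdot 0 = 480 \cdot 0 = 0$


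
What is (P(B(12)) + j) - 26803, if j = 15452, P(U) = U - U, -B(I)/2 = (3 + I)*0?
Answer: -11351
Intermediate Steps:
B(I) = 0 (B(I) = -2*(3 + I)*0 = -2*0 = 0)
P(U) = 0
(P(B(12)) + j) - 26803 = (0 + 15452) - 26803 = 15452 - 26803 = -11351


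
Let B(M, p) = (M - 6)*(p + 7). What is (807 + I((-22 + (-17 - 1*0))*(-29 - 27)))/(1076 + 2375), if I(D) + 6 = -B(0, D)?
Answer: 13947/3451 ≈ 4.0414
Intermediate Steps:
B(M, p) = (-6 + M)*(7 + p)
I(D) = 36 + 6*D (I(D) = -6 - (-42 - 6*D + 7*0 + 0*D) = -6 - (-42 - 6*D + 0 + 0) = -6 - (-42 - 6*D) = -6 + (42 + 6*D) = 36 + 6*D)
(807 + I((-22 + (-17 - 1*0))*(-29 - 27)))/(1076 + 2375) = (807 + (36 + 6*((-22 + (-17 - 1*0))*(-29 - 27))))/(1076 + 2375) = (807 + (36 + 6*((-22 + (-17 + 0))*(-56))))/3451 = (807 + (36 + 6*((-22 - 17)*(-56))))*(1/3451) = (807 + (36 + 6*(-39*(-56))))*(1/3451) = (807 + (36 + 6*2184))*(1/3451) = (807 + (36 + 13104))*(1/3451) = (807 + 13140)*(1/3451) = 13947*(1/3451) = 13947/3451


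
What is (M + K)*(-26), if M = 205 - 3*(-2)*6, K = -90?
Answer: -3926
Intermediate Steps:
M = 241 (M = 205 + 6*6 = 205 + 36 = 241)
(M + K)*(-26) = (241 - 90)*(-26) = 151*(-26) = -3926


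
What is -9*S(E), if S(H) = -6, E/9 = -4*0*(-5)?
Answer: 54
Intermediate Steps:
E = 0 (E = 9*(-4*0*(-5)) = 9*(0*(-5)) = 9*0 = 0)
-9*S(E) = -9*(-6) = 54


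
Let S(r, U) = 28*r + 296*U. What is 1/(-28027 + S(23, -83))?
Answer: -1/51951 ≈ -1.9249e-5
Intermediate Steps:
1/(-28027 + S(23, -83)) = 1/(-28027 + (28*23 + 296*(-83))) = 1/(-28027 + (644 - 24568)) = 1/(-28027 - 23924) = 1/(-51951) = -1/51951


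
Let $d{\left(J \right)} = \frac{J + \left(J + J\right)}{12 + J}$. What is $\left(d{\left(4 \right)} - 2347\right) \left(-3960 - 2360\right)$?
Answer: $14828300$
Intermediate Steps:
$d{\left(J \right)} = \frac{3 J}{12 + J}$ ($d{\left(J \right)} = \frac{J + 2 J}{12 + J} = \frac{3 J}{12 + J}$)
$\left(d{\left(4 \right)} - 2347\right) \left(-3960 - 2360\right) = \left(3 \cdot 4 \frac{1}{12 + 4} - 2347\right) \left(-3960 - 2360\right) = \left(3 \cdot 4 \cdot \frac{1}{16} - 2347\right) \left(-6320\right) = \left(\frac{3}{4} - 2347\right) \left(-6320\right) = \left(- \frac{9385}{4}\right) \left(-6320\right) = 14828300$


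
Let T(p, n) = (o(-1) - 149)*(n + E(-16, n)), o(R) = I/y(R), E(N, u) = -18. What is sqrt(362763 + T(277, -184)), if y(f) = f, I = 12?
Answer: sqrt(395285) ≈ 628.72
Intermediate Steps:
o(R) = 12/R
T(p, n) = 2898 - 161*n (T(p, n) = (12/(-1) - 149)*(n - 18) = (12*(-1) - 149)*(-18 + n) = (-12 - 149)*(-18 + n) = -161*(-18 + n) = 2898 - 161*n)
sqrt(362763 + T(277, -184)) = sqrt(362763 + (2898 - 161*(-184))) = sqrt(362763 + (2898 + 29624)) = sqrt(362763 + 32522) = sqrt(395285)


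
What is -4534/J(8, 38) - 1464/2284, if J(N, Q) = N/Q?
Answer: -24595415/1142 ≈ -21537.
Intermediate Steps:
-4534/J(8, 38) - 1464/2284 = -4534/(8/38) - 1464/2284 = -4534/(8*(1/38)) - 1464*1/2284 = -4534/4/19 - 366/571 = -4534*19/4 - 366/571 = -43073/2 - 366/571 = -24595415/1142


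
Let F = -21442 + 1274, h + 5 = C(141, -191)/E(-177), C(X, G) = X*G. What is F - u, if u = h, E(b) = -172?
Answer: -3494967/172 ≈ -20320.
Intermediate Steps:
C(X, G) = G*X
h = 26071/172 (h = -5 - 191*141/(-172) = -5 - 26931*(-1/172) = -5 + 26931/172 = 26071/172 ≈ 151.58)
F = -20168
u = 26071/172 ≈ 151.58
F - u = -20168 - 1*26071/172 = -20168 - 26071/172 = -3494967/172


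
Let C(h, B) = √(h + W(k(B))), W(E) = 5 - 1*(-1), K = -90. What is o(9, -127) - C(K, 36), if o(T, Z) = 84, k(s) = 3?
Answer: 84 - 2*I*√21 ≈ 84.0 - 9.1651*I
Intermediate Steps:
W(E) = 6 (W(E) = 5 + 1 = 6)
C(h, B) = √(6 + h) (C(h, B) = √(h + 6) = √(6 + h))
o(9, -127) - C(K, 36) = 84 - √(6 - 90) = 84 - √(-84) = 84 - 2*I*√21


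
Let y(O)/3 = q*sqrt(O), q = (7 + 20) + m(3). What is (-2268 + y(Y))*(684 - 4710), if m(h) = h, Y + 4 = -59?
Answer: 9130968 - 1087020*I*sqrt(7) ≈ 9.131e+6 - 2.876e+6*I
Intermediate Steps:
Y = -63 (Y = -4 - 59 = -63)
q = 30 (q = (7 + 20) + 3 = 27 + 3 = 30)
y(O) = 90*sqrt(O) (y(O) = 3*(30*sqrt(O)) = 90*sqrt(O))
(-2268 + y(Y))*(684 - 4710) = (-2268 + 90*sqrt(-63))*(684 - 4710) = (-2268 + 90*(3*I*sqrt(7)))*(-4026) = (-2268 + 270*I*sqrt(7))*(-4026) = 9130968 - 1087020*I*sqrt(7)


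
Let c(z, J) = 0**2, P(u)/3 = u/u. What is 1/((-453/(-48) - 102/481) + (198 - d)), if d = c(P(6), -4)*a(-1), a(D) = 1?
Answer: 7696/1594807 ≈ 0.0048257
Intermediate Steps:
P(u) = 3 (P(u) = 3*(u/u) = 3*1 = 3)
c(z, J) = 0
d = 0 (d = 0*1 = 0)
1/((-453/(-48) - 102/481) + (198 - d)) = 1/((-453/(-48) - 102/481) + (198 - 1*0)) = 1/((-453*(-1/48) - 102*1/481) + (198 + 0)) = 1/((151/16 - 102/481) + 198) = 1/(70999/7696 + 198) = 1/(1594807/7696) = 7696/1594807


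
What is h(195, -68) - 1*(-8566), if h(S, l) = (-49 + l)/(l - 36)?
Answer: 68537/8 ≈ 8567.1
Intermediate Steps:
h(S, l) = (-49 + l)/(-36 + l)
h(195, -68) - 1*(-8566) = (-49 - 68)/(-36 - 68) - 1*(-8566) = -117/(-104) + 8566 = -1/104*(-117) + 8566 = 9/8 + 8566 = 68537/8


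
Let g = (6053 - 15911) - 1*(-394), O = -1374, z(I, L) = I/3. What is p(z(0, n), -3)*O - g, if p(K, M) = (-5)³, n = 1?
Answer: 181214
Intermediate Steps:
z(I, L) = I/3 (z(I, L) = I*(⅓) = I/3)
p(K, M) = -125
g = -9464 (g = -9858 + 394 = -9464)
p(z(0, n), -3)*O - g = -125*(-1374) - 1*(-9464) = 171750 + 9464 = 181214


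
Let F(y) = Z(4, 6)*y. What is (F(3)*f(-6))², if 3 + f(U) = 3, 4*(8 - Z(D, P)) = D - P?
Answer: 0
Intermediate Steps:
Z(D, P) = 8 - D/4 + P/4 (Z(D, P) = 8 - (D - P)/4 = 8 + (-D/4 + P/4) = 8 - D/4 + P/4)
f(U) = 0 (f(U) = -3 + 3 = 0)
F(y) = 17*y/2 (F(y) = (8 - ¼*4 + (¼)*6)*y = (8 - 1 + 3/2)*y = 17*y/2)
(F(3)*f(-6))² = (((17/2)*3)*0)² = ((51/2)*0)² = 0² = 0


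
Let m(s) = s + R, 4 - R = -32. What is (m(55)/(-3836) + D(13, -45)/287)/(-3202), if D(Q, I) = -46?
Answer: 28939/503597752 ≈ 5.7465e-5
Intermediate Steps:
R = 36 (R = 4 - 1*(-32) = 4 + 32 = 36)
m(s) = 36 + s (m(s) = s + 36 = 36 + s)
(m(55)/(-3836) + D(13, -45)/287)/(-3202) = ((36 + 55)/(-3836) - 46/287)/(-3202) = (91*(-1/3836) - 46*1/287)*(-1/3202) = (-13/548 - 46/287)*(-1/3202) = -28939/157276*(-1/3202) = 28939/503597752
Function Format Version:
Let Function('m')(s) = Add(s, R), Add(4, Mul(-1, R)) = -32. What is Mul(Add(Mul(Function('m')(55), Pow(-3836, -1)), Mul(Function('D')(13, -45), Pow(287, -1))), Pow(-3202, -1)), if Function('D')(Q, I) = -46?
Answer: Rational(28939, 503597752) ≈ 5.7465e-5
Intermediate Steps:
R = 36 (R = Add(4, Mul(-1, -32)) = Add(4, 32) = 36)
Function('m')(s) = Add(36, s) (Function('m')(s) = Add(s, 36) = Add(36, s))
Mul(Add(Mul(Function('m')(55), Pow(-3836, -1)), Mul(Function('D')(13, -45), Pow(287, -1))), Pow(-3202, -1)) = Mul(Add(Mul(Add(36, 55), Pow(-3836, -1)), Mul(-46, Pow(287, -1))), Pow(-3202, -1)) = Mul(Add(Mul(91, Rational(-1, 3836)), Mul(-46, Rational(1, 287))), Rational(-1, 3202)) = Mul(Add(Rational(-13, 548), Rational(-46, 287)), Rational(-1, 3202)) = Mul(Rational(-28939, 157276), Rational(-1, 3202)) = Rational(28939, 503597752)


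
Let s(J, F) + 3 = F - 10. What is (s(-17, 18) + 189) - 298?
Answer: -104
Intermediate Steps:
s(J, F) = -13 + F (s(J, F) = -3 + (F - 10) = -3 + (-10 + F) = -13 + F)
(s(-17, 18) + 189) - 298 = ((-13 + 18) + 189) - 298 = (5 + 189) - 298 = 194 - 298 = -104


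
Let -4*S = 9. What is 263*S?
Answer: -2367/4 ≈ -591.75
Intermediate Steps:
S = -9/4 (S = -1/4*9 = -9/4 ≈ -2.2500)
263*S = 263*(-9/4) = -2367/4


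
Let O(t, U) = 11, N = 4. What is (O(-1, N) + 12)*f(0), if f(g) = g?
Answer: 0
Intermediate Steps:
(O(-1, N) + 12)*f(0) = (11 + 12)*0 = 23*0 = 0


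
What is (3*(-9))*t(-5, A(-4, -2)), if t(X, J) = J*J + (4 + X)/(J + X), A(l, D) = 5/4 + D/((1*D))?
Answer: -25785/176 ≈ -146.51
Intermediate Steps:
A(l, D) = 9/4 (A(l, D) = 5*(1/4) + D/D = 5/4 + 1 = 9/4)
t(X, J) = J**2 + (4 + X)/(J + X)
(3*(-9))*t(-5, A(-4, -2)) = (3*(-9))*((4 - 5 + (9/4)**3 - 5*(9/4)**2)/(9/4 - 5)) = -27*(4 - 5 + 729/64 - 5*81/16)/(-11/4) = -(-108)*(4 - 5 + 729/64 - 405/16)/11 = -(-108)*(-955)/(11*64) = -27*955/176 = -25785/176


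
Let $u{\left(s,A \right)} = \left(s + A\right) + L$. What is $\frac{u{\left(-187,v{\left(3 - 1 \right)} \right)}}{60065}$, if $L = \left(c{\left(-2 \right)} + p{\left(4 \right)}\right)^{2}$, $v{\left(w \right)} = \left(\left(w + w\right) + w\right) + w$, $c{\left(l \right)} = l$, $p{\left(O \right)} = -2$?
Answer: $- \frac{163}{60065} \approx -0.0027137$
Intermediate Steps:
$v{\left(w \right)} = 4 w$ ($v{\left(w \right)} = \left(2 w + w\right) + w = 3 w + w = 4 w$)
$L = 16$ ($L = \left(-2 - 2\right)^{2} = \left(-4\right)^{2} = 16$)
$u{\left(s,A \right)} = 16 + A + s$ ($u{\left(s,A \right)} = \left(s + A\right) + 16 = \left(A + s\right) + 16 = 16 + A + s$)
$\frac{u{\left(-187,v{\left(3 - 1 \right)} \right)}}{60065} = \frac{16 + 4 \left(3 - 1\right) - 187}{60065} = \left(16 + 4 \left(3 - 1\right) - 187\right) \frac{1}{60065} = \left(16 + 4 \cdot 2 - 187\right) \frac{1}{60065} = \left(16 + 8 - 187\right) \frac{1}{60065} = \left(-163\right) \frac{1}{60065} = - \frac{163}{60065}$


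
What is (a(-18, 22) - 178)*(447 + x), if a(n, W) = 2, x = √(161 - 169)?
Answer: -78672 - 352*I*√2 ≈ -78672.0 - 497.8*I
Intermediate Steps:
x = 2*I*√2 (x = √(-8) = 2*I*√2 ≈ 2.8284*I)
(a(-18, 22) - 178)*(447 + x) = (2 - 178)*(447 + 2*I*√2) = -176*(447 + 2*I*√2) = -78672 - 352*I*√2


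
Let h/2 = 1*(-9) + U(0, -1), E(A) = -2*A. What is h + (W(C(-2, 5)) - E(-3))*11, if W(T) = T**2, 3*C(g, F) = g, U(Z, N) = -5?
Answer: -802/9 ≈ -89.111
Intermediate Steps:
C(g, F) = g/3
h = -28 (h = 2*(1*(-9) - 5) = 2*(-9 - 5) = 2*(-14) = -28)
h + (W(C(-2, 5)) - E(-3))*11 = -28 + (((1/3)*(-2))**2 - (-2)*(-3))*11 = -28 + ((-2/3)**2 - 1*6)*11 = -28 + (4/9 - 6)*11 = -28 - 50/9*11 = -28 - 550/9 = -802/9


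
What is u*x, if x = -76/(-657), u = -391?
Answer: -29716/657 ≈ -45.230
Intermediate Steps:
x = 76/657 (x = -76*(-1/657) = 76/657 ≈ 0.11568)
u*x = -391*76/657 = -29716/657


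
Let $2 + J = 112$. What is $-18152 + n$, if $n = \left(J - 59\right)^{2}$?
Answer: $-15551$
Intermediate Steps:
$J = 110$ ($J = -2 + 112 = 110$)
$n = 2601$ ($n = \left(110 - 59\right)^{2} = 51^{2} = 2601$)
$-18152 + n = -18152 + 2601 = -15551$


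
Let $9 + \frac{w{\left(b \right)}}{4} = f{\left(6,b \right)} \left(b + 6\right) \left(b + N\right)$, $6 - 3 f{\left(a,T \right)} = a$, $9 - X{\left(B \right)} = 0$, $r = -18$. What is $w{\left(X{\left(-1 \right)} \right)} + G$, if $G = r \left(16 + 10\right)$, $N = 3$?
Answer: $-504$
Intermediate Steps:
$X{\left(B \right)} = 9$ ($X{\left(B \right)} = 9 - 0 = 9 + 0 = 9$)
$f{\left(a,T \right)} = 2 - \frac{a}{3}$
$G = -468$ ($G = - 18 \left(16 + 10\right) = \left(-18\right) 26 = -468$)
$w{\left(b \right)} = -36$ ($w{\left(b \right)} = -36 + 4 \left(2 - 2\right) \left(b + 6\right) \left(b + 3\right) = -36 + 4 \left(2 - 2\right) \left(6 + b\right) \left(3 + b\right) = -36 + 4 \cdot 0 \left(3 + b\right) \left(6 + b\right) = -36 + 4 \cdot 0 = -36 + 0 = -36$)
$w{\left(X{\left(-1 \right)} \right)} + G = -36 - 468 = -504$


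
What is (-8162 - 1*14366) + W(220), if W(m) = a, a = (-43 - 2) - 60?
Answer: -22633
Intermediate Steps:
a = -105 (a = -45 - 60 = -105)
W(m) = -105
(-8162 - 1*14366) + W(220) = (-8162 - 1*14366) - 105 = (-8162 - 14366) - 105 = -22528 - 105 = -22633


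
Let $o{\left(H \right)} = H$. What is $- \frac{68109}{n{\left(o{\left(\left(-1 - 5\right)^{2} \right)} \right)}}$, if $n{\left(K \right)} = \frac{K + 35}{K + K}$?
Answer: $- \frac{4903848}{71} \approx -69068.0$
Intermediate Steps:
$n{\left(K \right)} = \frac{35 + K}{2 K}$
$- \frac{68109}{n{\left(o{\left(\left(-1 - 5\right)^{2} \right)} \right)}} = - \frac{68109}{\frac{1}{2} \frac{1}{\left(-1 - 5\right)^{2}} \left(35 + \left(-1 - 5\right)^{2}\right)} = - \frac{68109}{\frac{1}{2} \frac{1}{\left(-6\right)^{2}} \left(35 + \left(-6\right)^{2}\right)} = - \frac{68109}{\frac{1}{2} \cdot \frac{1}{36} \left(35 + 36\right)} = - \frac{68109}{\frac{1}{2} \cdot \frac{1}{36} \cdot 71} = - \frac{68109}{\frac{71}{72}} = \left(-68109\right) \frac{72}{71} = - \frac{4903848}{71}$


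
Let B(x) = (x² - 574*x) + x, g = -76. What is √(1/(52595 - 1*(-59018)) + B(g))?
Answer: √614451844405769/111613 ≈ 222.09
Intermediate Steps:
B(x) = x² - 573*x
√(1/(52595 - 1*(-59018)) + B(g)) = √(1/(52595 - 1*(-59018)) - 76*(-573 - 76)) = √(1/(52595 + 59018) - 76*(-649)) = √(1/111613 + 49324) = √(5505199613/111613) = √614451844405769/111613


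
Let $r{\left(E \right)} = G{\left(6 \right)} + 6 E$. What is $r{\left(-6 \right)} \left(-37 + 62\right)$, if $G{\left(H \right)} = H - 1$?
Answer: $-775$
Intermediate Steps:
$G{\left(H \right)} = -1 + H$ ($G{\left(H \right)} = H - 1 = -1 + H$)
$r{\left(E \right)} = 5 + 6 E$ ($r{\left(E \right)} = \left(-1 + 6\right) + 6 E = 5 + 6 E$)
$r{\left(-6 \right)} \left(-37 + 62\right) = \left(5 + 6 \left(-6\right)\right) \left(-37 + 62\right) = \left(5 - 36\right) 25 = \left(-31\right) 25 = -775$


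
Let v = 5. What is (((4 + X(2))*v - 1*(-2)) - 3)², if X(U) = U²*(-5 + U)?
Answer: 1681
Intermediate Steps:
(((4 + X(2))*v - 1*(-2)) - 3)² = (((4 + 2²*(-5 + 2))*5 - 1*(-2)) - 3)² = (((4 + 4*(-3))*5 + 2) - 3)² = (((4 - 12)*5 + 2) - 3)² = ((-8*5 + 2) - 3)² = ((-40 + 2) - 3)² = (-38 - 3)² = (-41)² = 1681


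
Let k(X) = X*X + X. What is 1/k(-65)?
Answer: 1/4160 ≈ 0.00024038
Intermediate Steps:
k(X) = X + X² (k(X) = X² + X = X + X²)
1/k(-65) = 1/(-65*(1 - 65)) = 1/(-65*(-64)) = 1/4160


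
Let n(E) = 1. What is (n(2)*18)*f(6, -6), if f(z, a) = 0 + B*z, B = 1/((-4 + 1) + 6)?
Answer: 36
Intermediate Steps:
B = 1/3 (B = 1/(-3 + 6) = 1/3 ≈ 0.33333)
f(z, a) = z/3 (f(z, a) = 0 + z/3 = z/3)
(n(2)*18)*f(6, -6) = (1*18)*((1/3)*6) = 18*2 = 36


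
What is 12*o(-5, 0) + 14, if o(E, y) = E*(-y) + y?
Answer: 14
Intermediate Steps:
o(E, y) = y - E*y (o(E, y) = -E*y + y = y - E*y)
12*o(-5, 0) + 14 = 12*(0*(1 - 1*(-5))) + 14 = 12*(0*(1 + 5)) + 14 = 12*(0*6) + 14 = 12*0 + 14 = 0 + 14 = 14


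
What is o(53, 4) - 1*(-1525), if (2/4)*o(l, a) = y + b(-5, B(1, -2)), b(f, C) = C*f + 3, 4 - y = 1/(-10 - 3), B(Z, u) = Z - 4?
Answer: 20399/13 ≈ 1569.2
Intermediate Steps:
B(Z, u) = -4 + Z
y = 53/13 (y = 4 - 1/(-10 - 3) = 4 - 1/(-13) = 4 - 1*(-1/13) = 4 + 1/13 = 53/13 ≈ 4.0769)
b(f, C) = 3 + C*f
o(l, a) = 574/13 (o(l, a) = 2*(53/13 + (3 + (-4 + 1)*(-5))) = 2*(53/13 + (3 - 3*(-5))) = 2*(53/13 + (3 + 15)) = 2*(53/13 + 18) = 2*(287/13) = 574/13)
o(53, 4) - 1*(-1525) = 574/13 - 1*(-1525) = 574/13 + 1525 = 20399/13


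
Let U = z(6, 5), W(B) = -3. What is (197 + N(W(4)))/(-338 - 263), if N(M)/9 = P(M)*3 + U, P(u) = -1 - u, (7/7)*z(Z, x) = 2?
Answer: -269/601 ≈ -0.44759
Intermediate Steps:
z(Z, x) = 2
U = 2
N(M) = -9 - 27*M (N(M) = 9*((-1 - M)*3 + 2) = 9*((-3 - 3*M) + 2) = 9*(-1 - 3*M) = -9 - 27*M)
(197 + N(W(4)))/(-338 - 263) = (197 + (-9 - 27*(-3)))/(-338 - 263) = (197 + (-9 + 81))/(-601) = (197 + 72)*(-1/601) = 269*(-1/601) = -269/601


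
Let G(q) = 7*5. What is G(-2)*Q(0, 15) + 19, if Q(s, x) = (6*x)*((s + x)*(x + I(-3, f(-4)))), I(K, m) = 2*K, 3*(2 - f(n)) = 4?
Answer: 425269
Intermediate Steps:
f(n) = 2/3 (f(n) = 2 - 1/3*4 = 2 - 4/3 = 2/3)
G(q) = 35
Q(s, x) = 6*x*(-6 + x)*(s + x) (Q(s, x) = (6*x)*((s + x)*(x + 2*(-3))) = (6*x)*((s + x)*(x - 6)) = (6*x)*((s + x)*(-6 + x)) = (6*x)*((-6 + x)*(s + x)) = 6*x*(-6 + x)*(s + x))
G(-2)*Q(0, 15) + 19 = 35*(6*15*(15**2 - 6*0 - 6*15 + 0*15)) + 19 = 35*(6*15*(225 + 0 - 90 + 0)) + 19 = 35*(6*15*135) + 19 = 35*12150 + 19 = 425250 + 19 = 425269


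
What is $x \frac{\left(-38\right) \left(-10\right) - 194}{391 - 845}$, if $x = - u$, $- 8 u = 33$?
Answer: $- \frac{3069}{1816} \approx -1.69$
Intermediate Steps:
$u = - \frac{33}{8}$ ($u = \left(- \frac{1}{8}\right) 33 = - \frac{33}{8} \approx -4.125$)
$x = \frac{33}{8}$ ($x = \left(-1\right) \left(- \frac{33}{8}\right) = \frac{33}{8} \approx 4.125$)
$x \frac{\left(-38\right) \left(-10\right) - 194}{391 - 845} = \frac{33 \frac{\left(-38\right) \left(-10\right) - 194}{391 - 845}}{8} = \frac{33 \frac{380 - 194}{-454}}{8} = \frac{33 \cdot 186 \left(- \frac{1}{454}\right)}{8} = \frac{33}{8} \left(- \frac{93}{227}\right) = - \frac{3069}{1816}$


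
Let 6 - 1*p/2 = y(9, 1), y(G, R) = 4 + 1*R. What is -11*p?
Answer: -22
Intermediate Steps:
y(G, R) = 4 + R
p = 2 (p = 12 - 2*(4 + 1) = 12 - 2*5 = 12 - 10 = 2)
-11*p = -11*2 = -22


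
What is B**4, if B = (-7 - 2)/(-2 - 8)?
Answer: 6561/10000 ≈ 0.65610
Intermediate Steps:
B = 9/10 (B = -9/(-10) = -9*(-1/10) = 9/10 ≈ 0.90000)
B**4 = (9/10)**4 = 6561/10000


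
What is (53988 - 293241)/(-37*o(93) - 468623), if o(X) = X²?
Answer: 239253/788636 ≈ 0.30338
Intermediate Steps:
(53988 - 293241)/(-37*o(93) - 468623) = (53988 - 293241)/(-37*93² - 468623) = -239253/(-37*8649 - 468623) = -239253/(-320013 - 468623) = -239253/(-788636) = -239253*(-1/788636) = 239253/788636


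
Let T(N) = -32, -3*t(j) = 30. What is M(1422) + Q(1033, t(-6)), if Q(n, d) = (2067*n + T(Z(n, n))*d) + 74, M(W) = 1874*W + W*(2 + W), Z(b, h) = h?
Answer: 6825361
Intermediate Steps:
t(j) = -10 (t(j) = -⅓*30 = -10)
Q(n, d) = 74 - 32*d + 2067*n (Q(n, d) = (2067*n - 32*d) + 74 = (-32*d + 2067*n) + 74 = 74 - 32*d + 2067*n)
M(1422) + Q(1033, t(-6)) = 1422*(1876 + 1422) + (74 - 32*(-10) + 2067*1033) = 1422*3298 + (74 + 320 + 2135211) = 4689756 + 2135605 = 6825361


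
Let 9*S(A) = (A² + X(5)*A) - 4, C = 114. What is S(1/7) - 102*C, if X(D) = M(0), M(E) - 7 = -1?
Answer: -569789/49 ≈ -11628.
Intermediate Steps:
M(E) = 6 (M(E) = 7 - 1 = 6)
X(D) = 6
S(A) = -4/9 + A²/9 + 2*A/3 (S(A) = ((A² + 6*A) - 4)/9 = (-4 + A² + 6*A)/9 = -4/9 + A²/9 + 2*A/3)
S(1/7) - 102*C = (-4/9 + (1/7)²/9 + 2*(1/7)/3) - 102*114 = (-4/9 + (1*(⅐))²/9 + 2*(1*(⅐))/3) - 11628 = (-4/9 + (⅐)²/9 + (⅔)*(⅐)) - 11628 = (-4/9 + (⅑)*(1/49) + 2/21) - 11628 = (-4/9 + 1/441 + 2/21) - 11628 = -17/49 - 11628 = -569789/49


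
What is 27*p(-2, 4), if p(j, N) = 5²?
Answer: 675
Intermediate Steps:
p(j, N) = 25
27*p(-2, 4) = 27*25 = 675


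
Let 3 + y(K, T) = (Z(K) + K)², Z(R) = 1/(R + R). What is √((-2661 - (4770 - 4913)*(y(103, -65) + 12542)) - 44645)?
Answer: √138468710579/206 ≈ 1806.4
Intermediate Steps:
Z(R) = 1/(2*R)
y(K, T) = -3 + (K + 1/(2*K))² (y(K, T) = -3 + (1/(2*K) + K)² = -3 + (K + 1/(2*K))²)
√((-2661 - (4770 - 4913)*(y(103, -65) + 12542)) - 44645) = √((-2661 - (4770 - 4913)*((-2 + 103² + (¼)/103²) + 12542)) - 44645) = √((-2661 - (-143)*((-2 + 10609 + (¼)*(1/10609)) + 12542)) - 44645) = √((-2661 - (-143)*((-2 + 10609 + 1/42436) + 12542)) - 44645) = √((-2661 - (-143)*(450118653/42436 + 12542)) - 44645) = √((-2661 - (-143)*982350965/42436) - 44645) = √((-2661 - 1*(-140476187995/42436)) - 44645) = √((-2661 + 140476187995/42436) - 44645) = √(140363265799/42436 - 44645) = √(138468710579/42436) = √138468710579/206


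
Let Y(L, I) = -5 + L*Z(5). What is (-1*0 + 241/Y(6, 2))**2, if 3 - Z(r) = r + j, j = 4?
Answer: 58081/1681 ≈ 34.551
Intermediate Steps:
Z(r) = -1 - r (Z(r) = 3 - (r + 4) = 3 - (4 + r) = 3 + (-4 - r) = -1 - r)
Y(L, I) = -5 - 6*L (Y(L, I) = -5 + L*(-1 - 1*5) = -5 + L*(-1 - 5) = -5 + L*(-6) = -5 - 6*L)
(-1*0 + 241/Y(6, 2))**2 = (-1*0 + 241/(-5 - 6*6))**2 = (0 + 241/(-5 - 36))**2 = (0 + 241/(-41))**2 = (0 + 241*(-1/41))**2 = (0 - 241/41)**2 = (-241/41)**2 = 58081/1681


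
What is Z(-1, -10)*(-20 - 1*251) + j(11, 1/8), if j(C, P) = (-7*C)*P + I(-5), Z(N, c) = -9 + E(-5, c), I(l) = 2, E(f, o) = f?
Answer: 30291/8 ≈ 3786.4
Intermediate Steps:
Z(N, c) = -14 (Z(N, c) = -9 - 5 = -14)
j(C, P) = 2 - 7*C*P (j(C, P) = (-7*C)*P + 2 = -7*C*P + 2 = 2 - 7*C*P)
Z(-1, -10)*(-20 - 1*251) + j(11, 1/8) = -14*(-20 - 1*251) + (2 - 7*11/8) = -14*(-20 - 251) + (2 - 7*11*⅛) = -14*(-271) + (2 - 77/8) = 3794 - 61/8 = 30291/8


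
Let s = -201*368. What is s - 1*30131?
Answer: -104099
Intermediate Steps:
s = -73968
s - 1*30131 = -73968 - 1*30131 = -73968 - 30131 = -104099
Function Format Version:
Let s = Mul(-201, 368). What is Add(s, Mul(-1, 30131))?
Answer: -104099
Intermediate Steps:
s = -73968
Add(s, Mul(-1, 30131)) = Add(-73968, Mul(-1, 30131)) = Add(-73968, -30131) = -104099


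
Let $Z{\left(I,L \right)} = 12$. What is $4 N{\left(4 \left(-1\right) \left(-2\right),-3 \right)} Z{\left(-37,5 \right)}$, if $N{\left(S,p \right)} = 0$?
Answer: $0$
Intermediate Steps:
$4 N{\left(4 \left(-1\right) \left(-2\right),-3 \right)} Z{\left(-37,5 \right)} = 4 \cdot 0 \cdot 12 = 0 \cdot 12 = 0$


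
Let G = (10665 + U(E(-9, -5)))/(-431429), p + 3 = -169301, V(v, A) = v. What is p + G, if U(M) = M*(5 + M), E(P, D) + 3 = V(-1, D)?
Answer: -73042666077/431429 ≈ -1.6930e+5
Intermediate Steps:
E(P, D) = -4 (E(P, D) = -3 - 1 = -4)
p = -169304 (p = -3 - 169301 = -169304)
G = -10661/431429 (G = (10665 - 4*(5 - 4))/(-431429) = (10665 - 4*1)*(-1/431429) = (10665 - 4)*(-1/431429) = 10661*(-1/431429) = -10661/431429 ≈ -0.024711)
p + G = -169304 - 10661/431429 = -73042666077/431429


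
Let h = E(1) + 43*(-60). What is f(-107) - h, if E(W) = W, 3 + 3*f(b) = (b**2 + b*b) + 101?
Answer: 30733/3 ≈ 10244.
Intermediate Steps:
f(b) = 98/3 + 2*b**2/3 (f(b) = -1 + ((b**2 + b*b) + 101)/3 = -1 + ((b**2 + b**2) + 101)/3 = -1 + (2*b**2 + 101)/3 = -1 + (101 + 2*b**2)/3 = -1 + (101/3 + 2*b**2/3) = 98/3 + 2*b**2/3)
h = -2579 (h = 1 + 43*(-60) = 1 - 2580 = -2579)
f(-107) - h = (98/3 + (2/3)*(-107)**2) - 1*(-2579) = (98/3 + (2/3)*11449) + 2579 = (98/3 + 22898/3) + 2579 = 22996/3 + 2579 = 30733/3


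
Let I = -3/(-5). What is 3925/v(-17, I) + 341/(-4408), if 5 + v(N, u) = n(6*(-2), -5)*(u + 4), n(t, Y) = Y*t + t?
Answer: 86139061/4756232 ≈ 18.111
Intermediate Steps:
n(t, Y) = t + Y*t
I = ⅗ (I = -3*(-⅕) = ⅗ ≈ 0.60000)
v(N, u) = 187 + 48*u (v(N, u) = -5 + ((6*(-2))*(1 - 5))*(u + 4) = -5 + (-12*(-4))*(4 + u) = -5 + 48*(4 + u) = -5 + (192 + 48*u) = 187 + 48*u)
3925/v(-17, I) + 341/(-4408) = 3925/(187 + 48*(⅗)) + 341/(-4408) = 3925/(187 + 144/5) + 341*(-1/4408) = 3925/(1079/5) - 341/4408 = 3925*(5/1079) - 341/4408 = 19625/1079 - 341/4408 = 86139061/4756232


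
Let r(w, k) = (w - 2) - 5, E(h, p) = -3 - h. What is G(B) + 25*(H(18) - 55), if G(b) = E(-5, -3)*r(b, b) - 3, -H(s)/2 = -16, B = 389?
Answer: 186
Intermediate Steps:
H(s) = 32 (H(s) = -2*(-16) = 32)
r(w, k) = -7 + w (r(w, k) = (-2 + w) - 5 = -7 + w)
G(b) = -17 + 2*b (G(b) = (-3 - 1*(-5))*(-7 + b) - 3 = (-3 + 5)*(-7 + b) - 3 = 2*(-7 + b) - 3 = (-14 + 2*b) - 3 = -17 + 2*b)
G(B) + 25*(H(18) - 55) = (-17 + 2*389) + 25*(32 - 55) = (-17 + 778) + 25*(-23) = 761 - 575 = 186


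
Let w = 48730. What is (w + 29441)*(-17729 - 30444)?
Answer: -3765731583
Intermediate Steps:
(w + 29441)*(-17729 - 30444) = (48730 + 29441)*(-17729 - 30444) = 78171*(-48173) = -3765731583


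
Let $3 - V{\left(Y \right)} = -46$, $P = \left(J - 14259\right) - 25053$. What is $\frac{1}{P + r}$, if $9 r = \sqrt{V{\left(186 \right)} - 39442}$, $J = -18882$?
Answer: $- \frac{174582}{10159626367} - \frac{i \sqrt{4377}}{10159626367} \approx -1.7184 \cdot 10^{-5} - 6.5119 \cdot 10^{-9} i$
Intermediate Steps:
$P = -58194$ ($P = \left(-18882 - 14259\right) - 25053 = -33141 - 25053 = -58194$)
$V{\left(Y \right)} = 49$ ($V{\left(Y \right)} = 3 - -46 = 3 + 46 = 49$)
$r = \frac{i \sqrt{4377}}{3}$ ($r = \frac{\sqrt{49 - 39442}}{9} = \frac{\sqrt{-39393}}{9} = \frac{3 i \sqrt{4377}}{9} = \frac{i \sqrt{4377}}{3} \approx 22.053 i$)
$\frac{1}{P + r} = \frac{1}{-58194 + \frac{i \sqrt{4377}}{3}}$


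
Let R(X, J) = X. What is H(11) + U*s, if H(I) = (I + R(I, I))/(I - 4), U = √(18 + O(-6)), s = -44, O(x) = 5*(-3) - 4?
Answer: 22/7 - 44*I ≈ 3.1429 - 44.0*I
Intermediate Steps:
O(x) = -19 (O(x) = -15 - 4 = -19)
U = I (U = √(18 - 19) = √(-1) = I ≈ 1.0*I)
H(I) = 2*I/(-4 + I) (H(I) = (I + I)/(I - 4) = (2*I)/(-4 + I) = 2*I/(-4 + I))
H(11) + U*s = 2*11/(-4 + 11) + I*(-44) = 2*11/7 - 44*I = 2*11*(⅐) - 44*I = 22/7 - 44*I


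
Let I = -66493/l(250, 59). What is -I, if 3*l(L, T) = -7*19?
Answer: -28497/19 ≈ -1499.8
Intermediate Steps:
l(L, T) = -133/3 (l(L, T) = (-7*19)/3 = (⅓)*(-133) = -133/3)
I = 28497/19 (I = -66493/(-133/3) = -66493*(-3/133) = 28497/19 ≈ 1499.8)
-I = -1*28497/19 = -28497/19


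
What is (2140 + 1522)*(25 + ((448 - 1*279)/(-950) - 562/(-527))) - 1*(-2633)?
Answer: 24390856022/250325 ≈ 97437.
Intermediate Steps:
(2140 + 1522)*(25 + ((448 - 1*279)/(-950) - 562/(-527))) - 1*(-2633) = 3662*(25 + ((448 - 279)*(-1/950) - 562*(-1/527))) + 2633 = 3662*(25 + (169*(-1/950) + 562/527)) + 2633 = 3662*(25 + (-169/950 + 562/527)) + 2633 = 3662*(25 + 444837/500650) + 2633 = 3662*(12961087/500650) + 2633 = 23731750297/250325 + 2633 = 24390856022/250325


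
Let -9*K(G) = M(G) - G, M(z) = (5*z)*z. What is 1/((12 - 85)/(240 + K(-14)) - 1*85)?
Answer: -1166/99767 ≈ -0.011687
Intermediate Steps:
M(z) = 5*z**2
K(G) = -5*G**2/9 + G/9 (K(G) = -(5*G**2 - G)/9 = -(-G + 5*G**2)/9 = -5*G**2/9 + G/9)
1/((12 - 85)/(240 + K(-14)) - 1*85) = 1/((12 - 85)/(240 + (1/9)*(-14)*(1 - 5*(-14))) - 1*85) = 1/(-73/(240 + (1/9)*(-14)*(1 + 70)) - 85) = 1/(-73/(240 + (1/9)*(-14)*71) - 85) = 1/(-73/(240 - 994/9) - 85) = 1/(-73/1166/9 - 85) = 1/(-73*9/1166 - 85) = 1/(-657/1166 - 85) = 1/(-99767/1166) = -1166/99767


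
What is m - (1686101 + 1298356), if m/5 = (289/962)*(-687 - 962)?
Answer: -2873430439/962 ≈ -2.9869e+6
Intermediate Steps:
m = -2382805/962 (m = 5*((289/962)*(-687 - 962)) = 5*((289*(1/962))*(-1649)) = 5*((289/962)*(-1649)) = 5*(-476561/962) = -2382805/962 ≈ -2476.9)
m - (1686101 + 1298356) = -2382805/962 - (1686101 + 1298356) = -2382805/962 - 1*2984457 = -2382805/962 - 2984457 = -2873430439/962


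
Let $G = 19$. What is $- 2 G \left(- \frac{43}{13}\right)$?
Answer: $\frac{1634}{13} \approx 125.69$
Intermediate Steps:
$- 2 G \left(- \frac{43}{13}\right) = \left(-2\right) 19 \left(- \frac{43}{13}\right) = - 38 \left(\left(-43\right) \frac{1}{13}\right) = \left(-38\right) \left(- \frac{43}{13}\right) = \frac{1634}{13}$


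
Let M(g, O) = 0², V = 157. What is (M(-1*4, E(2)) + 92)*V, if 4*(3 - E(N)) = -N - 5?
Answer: 14444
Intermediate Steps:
E(N) = 17/4 + N/4 (E(N) = 3 - (-N - 5)/4 = 3 - (-5 - N)/4 = 3 + (5/4 + N/4) = 17/4 + N/4)
M(g, O) = 0
(M(-1*4, E(2)) + 92)*V = (0 + 92)*157 = 92*157 = 14444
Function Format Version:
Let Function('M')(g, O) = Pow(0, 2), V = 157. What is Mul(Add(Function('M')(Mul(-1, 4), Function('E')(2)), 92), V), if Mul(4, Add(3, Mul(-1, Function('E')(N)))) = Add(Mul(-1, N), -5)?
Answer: 14444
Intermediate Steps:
Function('E')(N) = Add(Rational(17, 4), Mul(Rational(1, 4), N)) (Function('E')(N) = Add(3, Mul(Rational(-1, 4), Add(Mul(-1, N), -5))) = Add(3, Mul(Rational(-1, 4), Add(-5, Mul(-1, N)))) = Add(3, Add(Rational(5, 4), Mul(Rational(1, 4), N))) = Add(Rational(17, 4), Mul(Rational(1, 4), N)))
Function('M')(g, O) = 0
Mul(Add(Function('M')(Mul(-1, 4), Function('E')(2)), 92), V) = Mul(Add(0, 92), 157) = Mul(92, 157) = 14444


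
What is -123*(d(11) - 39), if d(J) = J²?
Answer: -10086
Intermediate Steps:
-123*(d(11) - 39) = -123*(11² - 39) = -123*(121 - 39) = -123*82 = -10086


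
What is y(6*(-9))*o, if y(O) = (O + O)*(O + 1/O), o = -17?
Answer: -99178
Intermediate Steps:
y(O) = 2*O*(O + 1/O) (y(O) = (2*O)*(O + 1/O) = 2*O*(O + 1/O))
y(6*(-9))*o = (2 + 2*(6*(-9))²)*(-17) = (2 + 2*(-54)²)*(-17) = (2 + 2*2916)*(-17) = (2 + 5832)*(-17) = 5834*(-17) = -99178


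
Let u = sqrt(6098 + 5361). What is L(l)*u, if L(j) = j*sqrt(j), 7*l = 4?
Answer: 8*sqrt(1637)/7 ≈ 46.240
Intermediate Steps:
l = 4/7 (l = (1/7)*4 = 4/7 ≈ 0.57143)
L(j) = j**(3/2)
u = sqrt(11459) ≈ 107.05
L(l)*u = (4/7)**(3/2)*sqrt(11459) = (8*sqrt(7)/49)*sqrt(11459) = 8*sqrt(1637)/7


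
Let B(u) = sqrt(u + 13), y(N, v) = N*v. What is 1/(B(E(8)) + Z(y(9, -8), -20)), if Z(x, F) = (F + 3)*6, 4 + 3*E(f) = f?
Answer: -306/31169 - sqrt(129)/31169 ≈ -0.010182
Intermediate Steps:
E(f) = -4/3 + f/3
Z(x, F) = 18 + 6*F (Z(x, F) = (3 + F)*6 = 18 + 6*F)
B(u) = sqrt(13 + u)
1/(B(E(8)) + Z(y(9, -8), -20)) = 1/(sqrt(13 + (-4/3 + (1/3)*8)) + (18 + 6*(-20))) = 1/(sqrt(13 + (-4/3 + 8/3)) + (18 - 120)) = 1/(sqrt(13 + 4/3) - 102) = 1/(sqrt(43/3) - 102) = 1/(sqrt(129)/3 - 102) = 1/(-102 + sqrt(129)/3)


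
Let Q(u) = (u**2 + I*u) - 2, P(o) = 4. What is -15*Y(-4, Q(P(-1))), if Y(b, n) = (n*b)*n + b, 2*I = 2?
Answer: 19500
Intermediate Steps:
I = 1 (I = (1/2)*2 = 1)
Q(u) = -2 + u + u**2 (Q(u) = (u**2 + 1*u) - 2 = (u**2 + u) - 2 = (u + u**2) - 2 = -2 + u + u**2)
Y(b, n) = b + b*n**2 (Y(b, n) = (b*n)*n + b = b*n**2 + b = b + b*n**2)
-15*Y(-4, Q(P(-1))) = -(-60)*(1 + (-2 + 4 + 4**2)**2) = -(-60)*(1 + (-2 + 4 + 16)**2) = -(-60)*(1 + 18**2) = -(-60)*(1 + 324) = -(-60)*325 = -15*(-1300) = 19500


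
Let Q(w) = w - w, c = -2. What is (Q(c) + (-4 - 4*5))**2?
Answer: 576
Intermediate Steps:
Q(w) = 0
(Q(c) + (-4 - 4*5))**2 = (0 + (-4 - 4*5))**2 = (0 + (-4 - 20))**2 = (0 - 24)**2 = (-24)**2 = 576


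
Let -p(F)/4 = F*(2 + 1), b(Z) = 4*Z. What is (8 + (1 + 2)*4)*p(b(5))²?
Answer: 1152000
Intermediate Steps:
p(F) = -12*F (p(F) = -4*F*(2 + 1) = -4*F*3 = -12*F)
(8 + (1 + 2)*4)*p(b(5))² = (8 + (1 + 2)*4)*(-48*5)² = (8 + 3*4)*(-12*20)² = (8 + 12)*(-240)² = 20*57600 = 1152000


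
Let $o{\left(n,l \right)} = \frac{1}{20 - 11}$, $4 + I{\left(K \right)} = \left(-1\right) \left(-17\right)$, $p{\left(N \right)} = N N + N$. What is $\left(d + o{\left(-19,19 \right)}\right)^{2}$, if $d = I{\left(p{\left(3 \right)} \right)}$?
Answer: $\frac{13924}{81} \approx 171.9$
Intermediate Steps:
$p{\left(N \right)} = N + N^{2}$ ($p{\left(N \right)} = N^{2} + N = N + N^{2}$)
$I{\left(K \right)} = 13$ ($I{\left(K \right)} = -4 - -17 = -4 + 17 = 13$)
$o{\left(n,l \right)} = \frac{1}{9}$
$d = 13$
$\left(d + o{\left(-19,19 \right)}\right)^{2} = \left(13 + \frac{1}{9}\right)^{2} = \left(\frac{118}{9}\right)^{2} = \frac{13924}{81}$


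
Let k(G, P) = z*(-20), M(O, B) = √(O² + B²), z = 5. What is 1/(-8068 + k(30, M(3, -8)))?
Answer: -1/8168 ≈ -0.00012243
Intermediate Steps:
M(O, B) = √(B² + O²)
k(G, P) = -100 (k(G, P) = 5*(-20) = -100)
1/(-8068 + k(30, M(3, -8))) = 1/(-8068 - 100) = 1/(-8168) = -1/8168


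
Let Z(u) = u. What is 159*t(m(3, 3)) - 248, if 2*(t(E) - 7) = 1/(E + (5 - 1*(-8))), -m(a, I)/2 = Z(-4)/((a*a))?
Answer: 217681/250 ≈ 870.72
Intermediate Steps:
m(a, I) = 8/a² (m(a, I) = -(-8)/(a*a) = -(-8)/(a²) = -(-8)/a² = 8/a²)
t(E) = 7 + 1/(2*(13 + E)) (t(E) = 7 + 1/(2*(E + (5 - 1*(-8)))) = 7 + 1/(2*(E + (5 + 8))) = 7 + 1/(2*(E + 13)) = 7 + 1/(2*(13 + E)))
159*t(m(3, 3)) - 248 = 159*((183 + 14*(8/3²))/(2*(13 + 8/3²))) - 248 = 159*((183 + 14*(8*(⅑)))/(2*(13 + 8*(⅑)))) - 248 = 159*((183 + 14*(8/9))/(2*(13 + 8/9))) - 248 = 159*((183 + 112/9)/(2*(125/9))) - 248 = 159*((½)*(9/125)*(1759/9)) - 248 = 159*(1759/250) - 248 = 279681/250 - 248 = 217681/250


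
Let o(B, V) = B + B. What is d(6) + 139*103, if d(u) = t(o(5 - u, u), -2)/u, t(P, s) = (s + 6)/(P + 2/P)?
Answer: 128851/9 ≈ 14317.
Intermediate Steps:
o(B, V) = 2*B
t(P, s) = (6 + s)/(P + 2/P)
d(u) = 4*(10 - 2*u)/(u*(2 + (10 - 2*u)**2)) (d(u) = ((2*(5 - u))*(6 - 2)/(2 + (2*(5 - u))**2))/u = ((10 - 2*u)*4/(2 + (10 - 2*u)**2))/u = (4*(10 - 2*u)/(2 + (10 - 2*u)**2))/u = 4*(10 - 2*u)/(u*(2 + (10 - 2*u)**2)))
d(6) + 139*103 = 4*(5 - 1*6)/(6*(1 + 2*(-5 + 6)**2)) + 139*103 = 4*(1/6)*(5 - 6)/(1 + 2*1**2) + 14317 = 4*(1/6)*(-1)/(1 + 2*1) + 14317 = 4*(1/6)*(-1)/(1 + 2) + 14317 = 4*(1/6)*(-1)/3 + 14317 = 4*(1/6)*(1/3)*(-1) + 14317 = -2/9 + 14317 = 128851/9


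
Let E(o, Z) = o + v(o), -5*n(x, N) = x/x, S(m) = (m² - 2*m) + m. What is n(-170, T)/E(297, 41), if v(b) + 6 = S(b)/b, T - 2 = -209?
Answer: -1/2935 ≈ -0.00034072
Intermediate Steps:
T = -207 (T = 2 - 209 = -207)
S(m) = m² - m
v(b) = -7 + b (v(b) = -6 + (b*(-1 + b))/b = -6 + (-1 + b) = -7 + b)
n(x, N) = -⅕ (n(x, N) = -x/(5*x) = -⅕*1 = -⅕)
E(o, Z) = -7 + 2*o (E(o, Z) = o + (-7 + o) = -7 + 2*o)
n(-170, T)/E(297, 41) = -1/(5*(-7 + 2*297)) = -1/(5*(-7 + 594)) = -⅕/587 = -⅕*1/587 = -1/2935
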